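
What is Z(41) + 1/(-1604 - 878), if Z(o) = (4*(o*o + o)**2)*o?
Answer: 1207012921631/2482 ≈ 4.8631e+8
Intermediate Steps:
Z(o) = 4*o*(o + o**2)**2 (Z(o) = (4*(o**2 + o)**2)*o = (4*(o + o**2)**2)*o = 4*o*(o + o**2)**2)
Z(41) + 1/(-1604 - 878) = 4*41**3*(1 + 41)**2 + 1/(-1604 - 878) = 4*68921*42**2 + 1/(-2482) = 4*68921*1764 - 1/2482 = 486306576 - 1/2482 = 1207012921631/2482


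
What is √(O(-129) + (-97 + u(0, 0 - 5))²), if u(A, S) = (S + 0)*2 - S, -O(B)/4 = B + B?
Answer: 2*√2859 ≈ 106.94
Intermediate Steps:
O(B) = -8*B (O(B) = -4*(B + B) = -8*B)
u(A, S) = S (u(A, S) = S*2 - S = 2*S - S = S)
√(O(-129) + (-97 + u(0, 0 - 5))²) = √(-8*(-129) + (-97 + (0 - 5))²) = √(1032 + (-97 - 5)²) = √(1032 + (-102)²) = √(1032 + 10404) = √11436 = 2*√2859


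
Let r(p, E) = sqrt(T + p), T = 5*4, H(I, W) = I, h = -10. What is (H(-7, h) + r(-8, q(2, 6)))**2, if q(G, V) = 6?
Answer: 61 - 28*sqrt(3) ≈ 12.503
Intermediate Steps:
T = 20
r(p, E) = sqrt(20 + p)
(H(-7, h) + r(-8, q(2, 6)))**2 = (-7 + sqrt(20 - 8))**2 = (-7 + sqrt(12))**2 = (-7 + 2*sqrt(3))**2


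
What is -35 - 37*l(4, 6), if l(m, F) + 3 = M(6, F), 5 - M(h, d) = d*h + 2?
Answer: 1297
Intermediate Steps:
M(h, d) = 3 - d*h (M(h, d) = 5 - (d*h + 2) = 5 - (2 + d*h) = 5 + (-2 - d*h) = 3 - d*h)
l(m, F) = -6*F (l(m, F) = -3 + (3 - 1*F*6) = -3 + (3 - 6*F) = -6*F)
-35 - 37*l(4, 6) = -35 - (-222)*6 = -35 - 37*(-36) = -35 + 1332 = 1297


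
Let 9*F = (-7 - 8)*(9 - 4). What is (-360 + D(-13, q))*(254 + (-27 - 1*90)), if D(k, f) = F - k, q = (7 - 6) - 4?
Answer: -146042/3 ≈ -48681.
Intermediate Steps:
F = -25/3 (F = ((-7 - 8)*(9 - 4))/9 = (-15*5)/9 = (1/9)*(-75) = -25/3 ≈ -8.3333)
q = -3 (q = 1 - 4 = -3)
D(k, f) = -25/3 - k
(-360 + D(-13, q))*(254 + (-27 - 1*90)) = (-360 + (-25/3 - 1*(-13)))*(254 + (-27 - 1*90)) = (-360 + (-25/3 + 13))*(254 + (-27 - 90)) = (-360 + 14/3)*(254 - 117) = -1066/3*137 = -146042/3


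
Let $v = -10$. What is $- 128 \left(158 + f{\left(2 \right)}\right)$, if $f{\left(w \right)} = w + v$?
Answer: $-19200$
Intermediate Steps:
$f{\left(w \right)} = -10 + w$ ($f{\left(w \right)} = w - 10 = -10 + w$)
$- 128 \left(158 + f{\left(2 \right)}\right) = - 128 \left(158 + \left(-10 + 2\right)\right) = - 128 \left(158 - 8\right) = \left(-128\right) 150 = -19200$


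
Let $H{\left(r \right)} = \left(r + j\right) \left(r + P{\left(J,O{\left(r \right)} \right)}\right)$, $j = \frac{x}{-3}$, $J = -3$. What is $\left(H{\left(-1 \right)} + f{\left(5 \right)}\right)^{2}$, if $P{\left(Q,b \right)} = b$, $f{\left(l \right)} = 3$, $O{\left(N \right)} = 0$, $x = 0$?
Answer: $16$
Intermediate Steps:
$j = 0$ ($j = \frac{0}{-3} = 0 \left(- \frac{1}{3}\right) = 0$)
$H{\left(r \right)} = r^{2}$ ($H{\left(r \right)} = \left(r + 0\right) \left(r + 0\right) = r r = r^{2}$)
$\left(H{\left(-1 \right)} + f{\left(5 \right)}\right)^{2} = \left(\left(-1\right)^{2} + 3\right)^{2} = \left(1 + 3\right)^{2} = 4^{2} = 16$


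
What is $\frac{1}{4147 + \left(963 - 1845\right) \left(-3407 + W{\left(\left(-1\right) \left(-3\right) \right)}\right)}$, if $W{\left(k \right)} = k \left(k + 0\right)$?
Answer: $\frac{1}{3001183} \approx 3.332 \cdot 10^{-7}$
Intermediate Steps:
$W{\left(k \right)} = k^{2}$ ($W{\left(k \right)} = k k = k^{2}$)
$\frac{1}{4147 + \left(963 - 1845\right) \left(-3407 + W{\left(\left(-1\right) \left(-3\right) \right)}\right)} = \frac{1}{4147 + \left(963 - 1845\right) \left(-3407 + \left(\left(-1\right) \left(-3\right)\right)^{2}\right)} = \frac{1}{4147 - 882 \left(-3407 + 3^{2}\right)} = \frac{1}{4147 - 882 \left(-3407 + 9\right)} = \frac{1}{4147 - -2997036} = \frac{1}{4147 + 2997036} = \frac{1}{3001183}$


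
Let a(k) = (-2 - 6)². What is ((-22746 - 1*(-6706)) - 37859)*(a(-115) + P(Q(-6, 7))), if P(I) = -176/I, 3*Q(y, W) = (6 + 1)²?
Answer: -140568592/49 ≈ -2.8687e+6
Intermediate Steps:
Q(y, W) = 49/3 (Q(y, W) = (6 + 1)²/3 = (⅓)*7² = (⅓)*49 = 49/3)
a(k) = 64 (a(k) = (-8)² = 64)
((-22746 - 1*(-6706)) - 37859)*(a(-115) + P(Q(-6, 7))) = ((-22746 - 1*(-6706)) - 37859)*(64 - 176/49/3) = ((-22746 + 6706) - 37859)*(64 - 176*3/49) = (-16040 - 37859)*(64 - 528/49) = -53899*2608/49 = -140568592/49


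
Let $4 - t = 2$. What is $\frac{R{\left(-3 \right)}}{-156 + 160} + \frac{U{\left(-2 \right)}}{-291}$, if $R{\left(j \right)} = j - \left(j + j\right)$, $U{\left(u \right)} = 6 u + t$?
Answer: $\frac{913}{1164} \approx 0.78436$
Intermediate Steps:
$t = 2$ ($t = 4 - 2 = 2$)
$U{\left(u \right)} = 2 + 6 u$ ($U{\left(u \right)} = 6 u + 2 = 2 + 6 u$)
$R{\left(j \right)} = - j$ ($R{\left(j \right)} = j - 2 j = - j$)
$\frac{R{\left(-3 \right)}}{-156 + 160} + \frac{U{\left(-2 \right)}}{-291} = \frac{\left(-1\right) \left(-3\right)}{-156 + 160} + \frac{2 + 6 \left(-2\right)}{-291} = \frac{3}{4} + \left(2 - 12\right) \left(- \frac{1}{291}\right) = 3 \cdot \frac{1}{4} - - \frac{10}{291} = \frac{3}{4} + \frac{10}{291} = \frac{913}{1164}$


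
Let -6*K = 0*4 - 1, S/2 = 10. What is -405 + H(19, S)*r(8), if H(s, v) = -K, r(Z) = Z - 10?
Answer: -1214/3 ≈ -404.67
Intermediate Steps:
S = 20 (S = 2*10 = 20)
r(Z) = -10 + Z
K = 1/6 (K = -(0*4 - 1)/6 = -(0 - 1)/6 = -1/6*(-1) = 1/6 ≈ 0.16667)
H(s, v) = -1/6 (H(s, v) = -1*1/6 = -1/6)
-405 + H(19, S)*r(8) = -405 - (-10 + 8)/6 = -405 - 1/6*(-2) = -405 + 1/3 = -1214/3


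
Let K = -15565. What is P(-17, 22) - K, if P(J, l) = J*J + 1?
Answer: 15855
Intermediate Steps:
P(J, l) = 1 + J**2 (P(J, l) = J**2 + 1 = 1 + J**2)
P(-17, 22) - K = (1 + (-17)**2) - 1*(-15565) = (1 + 289) + 15565 = 290 + 15565 = 15855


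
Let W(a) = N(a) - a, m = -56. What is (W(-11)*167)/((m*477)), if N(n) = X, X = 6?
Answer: -2839/26712 ≈ -0.10628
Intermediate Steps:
N(n) = 6
W(a) = 6 - a
(W(-11)*167)/((m*477)) = ((6 - 1*(-11))*167)/((-56*477)) = ((6 + 11)*167)/(-26712) = (17*167)*(-1/26712) = 2839*(-1/26712) = -2839/26712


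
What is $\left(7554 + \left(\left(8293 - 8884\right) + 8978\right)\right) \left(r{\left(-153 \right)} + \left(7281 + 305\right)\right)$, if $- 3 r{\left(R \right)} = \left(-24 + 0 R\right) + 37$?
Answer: $\frac{362578045}{3} \approx 1.2086 \cdot 10^{8}$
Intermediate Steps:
$r{\left(R \right)} = - \frac{13}{3}$ ($r{\left(R \right)} = - \frac{\left(-24 + 0 R\right) + 37}{3} = - \frac{\left(-24 + 0\right) + 37}{3} = - \frac{-24 + 37}{3} = \left(- \frac{1}{3}\right) 13 = - \frac{13}{3}$)
$\left(7554 + \left(\left(8293 - 8884\right) + 8978\right)\right) \left(r{\left(-153 \right)} + \left(7281 + 305\right)\right) = \left(7554 + \left(\left(8293 - 8884\right) + 8978\right)\right) \left(- \frac{13}{3} + \left(7281 + 305\right)\right) = \left(7554 + \left(-591 + 8978\right)\right) \left(- \frac{13}{3} + 7586\right) = \left(7554 + 8387\right) \frac{22745}{3} = 15941 \cdot \frac{22745}{3} = \frac{362578045}{3}$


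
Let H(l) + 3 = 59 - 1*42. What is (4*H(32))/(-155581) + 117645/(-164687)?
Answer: -18312549217/25622168147 ≈ -0.71472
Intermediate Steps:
H(l) = 14 (H(l) = -3 + (59 - 1*42) = -3 + (59 - 42) = -3 + 17 = 14)
(4*H(32))/(-155581) + 117645/(-164687) = (4*14)/(-155581) + 117645/(-164687) = 56*(-1/155581) + 117645*(-1/164687) = -56/155581 - 117645/164687 = -18312549217/25622168147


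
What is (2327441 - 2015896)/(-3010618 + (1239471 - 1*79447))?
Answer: -311545/1850594 ≈ -0.16835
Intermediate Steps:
(2327441 - 2015896)/(-3010618 + (1239471 - 1*79447)) = 311545/(-3010618 + (1239471 - 79447)) = 311545/(-3010618 + 1160024) = 311545/(-1850594) = 311545*(-1/1850594) = -311545/1850594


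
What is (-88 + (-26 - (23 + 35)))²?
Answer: 29584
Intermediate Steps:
(-88 + (-26 - (23 + 35)))² = (-88 + (-26 - 1*58))² = (-88 + (-26 - 58))² = (-88 - 84)² = (-172)² = 29584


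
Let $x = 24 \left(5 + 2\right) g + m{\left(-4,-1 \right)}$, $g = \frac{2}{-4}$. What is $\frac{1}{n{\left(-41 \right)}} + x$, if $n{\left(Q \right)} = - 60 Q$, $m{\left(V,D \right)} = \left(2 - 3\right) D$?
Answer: $- \frac{204179}{2460} \approx -83.0$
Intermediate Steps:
$m{\left(V,D \right)} = - D$
$g = - \frac{1}{2}$ ($g = 2 \left(- \frac{1}{4}\right) = - \frac{1}{2} \approx -0.5$)
$x = -83$ ($x = 24 \left(5 + 2\right) \left(- \frac{1}{2}\right) - -1 = 24 \cdot 7 \left(- \frac{1}{2}\right) + 1 = 24 \left(- \frac{7}{2}\right) + 1 = -84 + 1 = -83$)
$\frac{1}{n{\left(-41 \right)}} + x = \frac{1}{\left(-60\right) \left(-41\right)} - 83 = \frac{1}{2460} - 83 = - \frac{204179}{2460}$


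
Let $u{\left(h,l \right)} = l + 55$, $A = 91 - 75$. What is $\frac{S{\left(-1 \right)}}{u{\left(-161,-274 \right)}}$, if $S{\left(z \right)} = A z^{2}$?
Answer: $- \frac{16}{219} \approx -0.073059$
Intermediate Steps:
$A = 16$ ($A = 91 - 75 = 16$)
$u{\left(h,l \right)} = 55 + l$
$S{\left(z \right)} = 16 z^{2}$
$\frac{S{\left(-1 \right)}}{u{\left(-161,-274 \right)}} = \frac{16 \left(-1\right)^{2}}{55 - 274} = \frac{16 \cdot 1}{-219} = 16 \left(- \frac{1}{219}\right) = - \frac{16}{219}$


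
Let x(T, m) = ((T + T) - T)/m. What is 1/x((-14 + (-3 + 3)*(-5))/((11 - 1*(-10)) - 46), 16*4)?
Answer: 800/7 ≈ 114.29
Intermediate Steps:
x(T, m) = T/m (x(T, m) = (2*T - T)/m = T/m)
1/x((-14 + (-3 + 3)*(-5))/((11 - 1*(-10)) - 46), 16*4) = 1/(((-14 + (-3 + 3)*(-5))/((11 - 1*(-10)) - 46))/((16*4))) = 1/(((-14 + 0*(-5))/((11 + 10) - 46))/64) = 1/(((-14 + 0)/(21 - 46))*(1/64)) = 1/(-14/(-25)*(1/64)) = 1/(-14*(-1/25)*(1/64)) = 1/((14/25)*(1/64)) = 1/(7/800) = 800/7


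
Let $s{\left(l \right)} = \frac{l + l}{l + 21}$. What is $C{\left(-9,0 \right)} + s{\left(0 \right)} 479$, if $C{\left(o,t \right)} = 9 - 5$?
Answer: $4$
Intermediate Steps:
$C{\left(o,t \right)} = 4$
$s{\left(l \right)} = \frac{2 l}{21 + l}$
$C{\left(-9,0 \right)} + s{\left(0 \right)} 479 = 4 + 2 \cdot 0 \frac{1}{21 + 0} \cdot 479 = 4 + 2 \cdot 0 \cdot \frac{1}{21} \cdot 479 = 4 + 0 \cdot 479 = 4 + 0 = 4$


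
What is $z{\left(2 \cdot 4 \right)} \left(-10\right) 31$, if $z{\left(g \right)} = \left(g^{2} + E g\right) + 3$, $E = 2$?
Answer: $-25730$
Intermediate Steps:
$z{\left(g \right)} = 3 + g^{2} + 2 g$ ($z{\left(g \right)} = \left(g^{2} + 2 g\right) + 3 = 3 + g^{2} + 2 g$)
$z{\left(2 \cdot 4 \right)} \left(-10\right) 31 = \left(3 + \left(2 \cdot 4\right)^{2} + 2 \cdot 2 \cdot 4\right) \left(-10\right) 31 = \left(3 + 8^{2} + 2 \cdot 8\right) \left(-10\right) 31 = \left(3 + 64 + 16\right) \left(-10\right) 31 = 83 \left(-10\right) 31 = \left(-830\right) 31 = -25730$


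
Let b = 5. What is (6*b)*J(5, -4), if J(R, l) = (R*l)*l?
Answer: 2400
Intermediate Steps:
J(R, l) = R*l²
(6*b)*J(5, -4) = (6*5)*(5*(-4)²) = 30*(5*16) = 30*80 = 2400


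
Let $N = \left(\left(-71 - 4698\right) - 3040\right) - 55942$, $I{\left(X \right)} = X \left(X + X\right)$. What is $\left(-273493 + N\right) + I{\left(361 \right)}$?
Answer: $-76602$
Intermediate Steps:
$I{\left(X \right)} = 2 X^{2}$ ($I{\left(X \right)} = X 2 X = 2 X^{2}$)
$N = -63751$ ($N = \left(\left(-71 - 4698\right) - 3040\right) - 55942 = \left(-4769 - 3040\right) - 55942 = -7809 - 55942 = -63751$)
$\left(-273493 + N\right) + I{\left(361 \right)} = \left(-273493 - 63751\right) + 2 \cdot 361^{2} = -337244 + 2 \cdot 130321 = -337244 + 260642 = -76602$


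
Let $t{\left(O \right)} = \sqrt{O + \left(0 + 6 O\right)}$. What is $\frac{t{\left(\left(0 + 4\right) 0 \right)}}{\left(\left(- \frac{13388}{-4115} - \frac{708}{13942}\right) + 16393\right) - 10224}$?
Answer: $0$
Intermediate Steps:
$t{\left(O \right)} = \sqrt{7} \sqrt{O}$ ($t{\left(O \right)} = \sqrt{O + 6 O} = \sqrt{7 O} = \sqrt{7} \sqrt{O}$)
$\frac{t{\left(\left(0 + 4\right) 0 \right)}}{\left(\left(- \frac{13388}{-4115} - \frac{708}{13942}\right) + 16393\right) - 10224} = \frac{\sqrt{7} \sqrt{\left(0 + 4\right) 0}}{\left(\left(- \frac{13388}{-4115} - \frac{708}{13942}\right) + 16393\right) - 10224} = \frac{\sqrt{7} \sqrt{4 \cdot 0}}{\left(\left(\left(-13388\right) \left(- \frac{1}{4115}\right) - \frac{354}{6971}\right) + 16393\right) - 10224} = \frac{\sqrt{7} \sqrt{0}}{\left(\left(\frac{13388}{4115} - \frac{354}{6971}\right) + 16393\right) - 10224} = \frac{\sqrt{7} \cdot 0}{\left(\frac{91871038}{28685665} + 16393\right) - 10224} = \frac{0}{\frac{470335977383}{28685665} - 10224} = \frac{0}{\frac{177053738423}{28685665}} = 0 \cdot \frac{28685665}{177053738423} = 0$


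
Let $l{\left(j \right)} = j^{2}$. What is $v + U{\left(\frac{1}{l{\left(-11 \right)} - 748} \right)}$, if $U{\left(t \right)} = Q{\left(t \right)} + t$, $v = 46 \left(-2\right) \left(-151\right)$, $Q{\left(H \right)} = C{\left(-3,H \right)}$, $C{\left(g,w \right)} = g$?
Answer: $\frac{8708402}{627} \approx 13889.0$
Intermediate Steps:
$Q{\left(H \right)} = -3$
$v = 13892$ ($v = \left(-92\right) \left(-151\right) = 13892$)
$U{\left(t \right)} = -3 + t$
$v + U{\left(\frac{1}{l{\left(-11 \right)} - 748} \right)} = 13892 - \left(3 - \frac{1}{\left(-11\right)^{2} - 748}\right) = 13892 - \left(3 - \frac{1}{121 - 748}\right) = 13892 - \left(3 - \frac{1}{-627}\right) = 13892 - \frac{1882}{627} = \frac{8708402}{627}$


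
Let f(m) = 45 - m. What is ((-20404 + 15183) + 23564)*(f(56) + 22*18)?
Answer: 7062055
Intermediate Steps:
((-20404 + 15183) + 23564)*(f(56) + 22*18) = ((-20404 + 15183) + 23564)*((45 - 1*56) + 22*18) = (-5221 + 23564)*((45 - 56) + 396) = 18343*(-11 + 396) = 18343*385 = 7062055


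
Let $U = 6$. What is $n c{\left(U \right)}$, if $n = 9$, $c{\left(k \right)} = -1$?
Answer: $-9$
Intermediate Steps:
$n c{\left(U \right)} = 9 \left(-1\right) = -9$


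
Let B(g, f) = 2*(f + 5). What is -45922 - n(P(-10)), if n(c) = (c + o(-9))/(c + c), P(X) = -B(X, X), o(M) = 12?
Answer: -459231/10 ≈ -45923.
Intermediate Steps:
B(g, f) = 10 + 2*f (B(g, f) = 2*(5 + f) = 10 + 2*f)
P(X) = -10 - 2*X (P(X) = -(10 + 2*X) = -10 - 2*X)
n(c) = (12 + c)/(2*c) (n(c) = (c + 12)/(c + c) = (12 + c)/((2*c)) = (12 + c)*(1/(2*c)) = (12 + c)/(2*c))
-45922 - n(P(-10)) = -45922 - (12 + (-10 - 2*(-10)))/(2*(-10 - 2*(-10))) = -45922 - (12 + (-10 + 20))/(2*(-10 + 20)) = -45922 - (12 + 10)/(2*10) = -45922 - 22/(2*10) = -45922 - 1*11/10 = -45922 - 11/10 = -459231/10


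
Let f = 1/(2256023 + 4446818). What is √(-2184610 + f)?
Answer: I*√98150327324528482569/6702841 ≈ 1478.0*I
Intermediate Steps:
f = 1/6702841 ≈ 1.4919e-7
√(-2184610 + f) = √(-2184610 + 1/6702841) = √(-14643093477009/6702841) = I*√98150327324528482569/6702841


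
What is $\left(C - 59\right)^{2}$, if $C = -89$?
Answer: $21904$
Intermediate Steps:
$\left(C - 59\right)^{2} = \left(-89 - 59\right)^{2} = \left(-148\right)^{2} = 21904$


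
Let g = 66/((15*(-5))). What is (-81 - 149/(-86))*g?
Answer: 74987/1075 ≈ 69.755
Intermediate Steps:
g = -22/25 (g = 66/(-75) = 66*(-1/75) = -22/25 ≈ -0.88000)
(-81 - 149/(-86))*g = (-81 - 149/(-86))*(-22/25) = (-81 - 149*(-1/86))*(-22/25) = (-81 + 149/86)*(-22/25) = -6817/86*(-22/25) = 74987/1075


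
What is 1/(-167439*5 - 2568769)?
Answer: -1/3405964 ≈ -2.9360e-7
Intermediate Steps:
1/(-167439*5 - 2568769) = 1/(-837195 - 2568769) = 1/(-3405964) = -1/3405964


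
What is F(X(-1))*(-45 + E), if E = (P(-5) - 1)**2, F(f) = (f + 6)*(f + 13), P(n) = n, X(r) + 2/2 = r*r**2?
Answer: -396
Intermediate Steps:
X(r) = -1 + r**3 (X(r) = -1 + r*r**2 = -1 + r**3)
F(f) = (6 + f)*(13 + f)
E = 36 (E = (-5 - 1)**2 = (-6)**2 = 36)
F(X(-1))*(-45 + E) = (78 + (-1 + (-1)**3)**2 + 19*(-1 + (-1)**3))*(-45 + 36) = (78 + (-1 - 1)**2 + 19*(-1 - 1))*(-9) = (78 + (-2)**2 + 19*(-2))*(-9) = (78 + 4 - 38)*(-9) = 44*(-9) = -396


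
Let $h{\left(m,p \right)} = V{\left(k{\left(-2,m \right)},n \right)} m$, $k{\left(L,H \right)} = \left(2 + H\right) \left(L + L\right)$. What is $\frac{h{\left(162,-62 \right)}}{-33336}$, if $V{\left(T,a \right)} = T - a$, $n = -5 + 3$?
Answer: $\frac{2943}{926} \approx 3.1782$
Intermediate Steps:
$k{\left(L,H \right)} = 2 L \left(2 + H\right)$ ($k{\left(L,H \right)} = \left(2 + H\right) 2 L = 2 L \left(2 + H\right)$)
$n = -2$
$h{\left(m,p \right)} = m \left(-6 - 4 m\right)$ ($h{\left(m,p \right)} = \left(2 \left(-2\right) \left(2 + m\right) - -2\right) m = \left(\left(-8 - 4 m\right) + 2\right) m = \left(-6 - 4 m\right) m = m \left(-6 - 4 m\right)$)
$\frac{h{\left(162,-62 \right)}}{-33336} = \frac{\left(-2\right) 162 \left(3 + 2 \cdot 162\right)}{-33336} = \left(-2\right) 162 \left(3 + 324\right) \left(- \frac{1}{33336}\right) = \left(-2\right) 162 \cdot 327 \left(- \frac{1}{33336}\right) = \left(-105948\right) \left(- \frac{1}{33336}\right) = \frac{2943}{926}$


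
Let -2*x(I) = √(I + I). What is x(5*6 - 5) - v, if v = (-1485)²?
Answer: -2205225 - 5*√2/2 ≈ -2.2052e+6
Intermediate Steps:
x(I) = -√2*√I/2 (x(I) = -√(I + I)/2 = -√2*√I/2)
v = 2205225
x(5*6 - 5) - v = -√2*√(5*6 - 5)/2 - 1*2205225 = -√2*√(30 - 5)/2 - 2205225 = -√2*√25/2 - 2205225 = -½*√2*5 - 2205225 = -5*√2/2 - 2205225 = -2205225 - 5*√2/2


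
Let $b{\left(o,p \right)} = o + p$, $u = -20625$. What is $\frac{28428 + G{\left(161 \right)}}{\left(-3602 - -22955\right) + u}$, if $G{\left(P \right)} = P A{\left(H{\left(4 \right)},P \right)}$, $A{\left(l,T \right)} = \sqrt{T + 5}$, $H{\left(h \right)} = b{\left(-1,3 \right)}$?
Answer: $- \frac{2369}{106} - \frac{161 \sqrt{166}}{1272} \approx -23.98$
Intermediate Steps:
$H{\left(h \right)} = 2$ ($H{\left(h \right)} = -1 + 3 = 2$)
$A{\left(l,T \right)} = \sqrt{5 + T}$
$G{\left(P \right)} = P \sqrt{5 + P}$
$\frac{28428 + G{\left(161 \right)}}{\left(-3602 - -22955\right) + u} = \frac{28428 + 161 \sqrt{5 + 161}}{\left(-3602 - -22955\right) - 20625} = \frac{28428 + 161 \sqrt{166}}{\left(-3602 + 22955\right) - 20625} = \frac{28428 + 161 \sqrt{166}}{19353 - 20625} = \frac{28428 + 161 \sqrt{166}}{-1272} = \left(28428 + 161 \sqrt{166}\right) \left(- \frac{1}{1272}\right) = - \frac{2369}{106} - \frac{161 \sqrt{166}}{1272}$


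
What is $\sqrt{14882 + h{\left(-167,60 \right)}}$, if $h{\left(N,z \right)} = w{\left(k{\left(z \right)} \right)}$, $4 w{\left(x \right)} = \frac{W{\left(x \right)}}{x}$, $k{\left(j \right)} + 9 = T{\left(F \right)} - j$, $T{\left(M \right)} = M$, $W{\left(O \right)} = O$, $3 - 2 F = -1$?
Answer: $\frac{\sqrt{59529}}{2} \approx 121.99$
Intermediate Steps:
$F = 2$ ($F = \frac{3}{2} - - \frac{1}{2} = \frac{3}{2} + \frac{1}{2} = 2$)
$k{\left(j \right)} = -7 - j$ ($k{\left(j \right)} = -9 - \left(-2 + j\right) = -7 - j$)
$w{\left(x \right)} = \frac{1}{4}$ ($w{\left(x \right)} = \frac{x \frac{1}{x}}{4} = \frac{1}{4} \cdot 1 = \frac{1}{4}$)
$h{\left(N,z \right)} = \frac{1}{4}$
$\sqrt{14882 + h{\left(-167,60 \right)}} = \sqrt{14882 + \frac{1}{4}} = \sqrt{\frac{59529}{4}} = \frac{\sqrt{59529}}{2}$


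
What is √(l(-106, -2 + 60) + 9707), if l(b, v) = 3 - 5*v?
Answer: 2*√2355 ≈ 97.057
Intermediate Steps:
√(l(-106, -2 + 60) + 9707) = √((3 - 5*(-2 + 60)) + 9707) = √((3 - 5*58) + 9707) = √((3 - 290) + 9707) = √(-287 + 9707) = √9420 = 2*√2355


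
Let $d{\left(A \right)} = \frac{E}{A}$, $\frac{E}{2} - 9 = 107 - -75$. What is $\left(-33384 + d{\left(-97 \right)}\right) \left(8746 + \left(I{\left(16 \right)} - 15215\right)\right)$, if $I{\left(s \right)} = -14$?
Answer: $\frac{20996038290}{97} \approx 2.1645 \cdot 10^{8}$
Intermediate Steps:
$E = 382$ ($E = 18 + 2 \left(107 - -75\right) = 18 + 2 \left(107 + 75\right) = 18 + 2 \cdot 182 = 18 + 364 = 382$)
$d{\left(A \right)} = \frac{382}{A}$
$\left(-33384 + d{\left(-97 \right)}\right) \left(8746 + \left(I{\left(16 \right)} - 15215\right)\right) = \left(-33384 + \frac{382}{-97}\right) \left(8746 - 15229\right) = \left(-33384 + 382 \left(- \frac{1}{97}\right)\right) \left(8746 - 15229\right) = \left(-33384 - \frac{382}{97}\right) \left(-6483\right) = \left(- \frac{3238630}{97}\right) \left(-6483\right) = \frac{20996038290}{97}$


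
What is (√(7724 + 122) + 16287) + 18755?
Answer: 35042 + √7846 ≈ 35131.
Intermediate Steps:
(√(7724 + 122) + 16287) + 18755 = (√7846 + 16287) + 18755 = (16287 + √7846) + 18755 = 35042 + √7846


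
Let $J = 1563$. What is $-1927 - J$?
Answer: $-3490$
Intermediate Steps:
$-1927 - J = -1927 - 1563 = -3490$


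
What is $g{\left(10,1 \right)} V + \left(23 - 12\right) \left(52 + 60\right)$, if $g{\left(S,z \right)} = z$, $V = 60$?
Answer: $1292$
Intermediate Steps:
$g{\left(10,1 \right)} V + \left(23 - 12\right) \left(52 + 60\right) = 1 \cdot 60 + \left(23 - 12\right) \left(52 + 60\right) = 60 + 11 \cdot 112 = 60 + 1232 = 1292$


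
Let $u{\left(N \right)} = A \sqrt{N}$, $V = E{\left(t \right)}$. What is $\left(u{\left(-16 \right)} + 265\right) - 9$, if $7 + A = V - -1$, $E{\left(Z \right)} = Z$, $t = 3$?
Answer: $256 - 12 i \approx 256.0 - 12.0 i$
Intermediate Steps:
$V = 3$
$A = -3$ ($A = -7 + \left(3 - -1\right) = -7 + \left(3 + 1\right) = -7 + 4 = -3$)
$u{\left(N \right)} = - 3 \sqrt{N}$
$\left(u{\left(-16 \right)} + 265\right) - 9 = \left(- 3 \sqrt{-16} + 265\right) - 9 = \left(- 3 \cdot 4 i + 265\right) - 9 = \left(- 12 i + 265\right) - 9 = \left(265 - 12 i\right) - 9 = 256 - 12 i$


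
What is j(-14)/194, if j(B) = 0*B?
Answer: 0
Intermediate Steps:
j(B) = 0
j(-14)/194 = 0/194 = 0*(1/194) = 0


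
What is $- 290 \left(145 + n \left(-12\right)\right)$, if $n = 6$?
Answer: $-21170$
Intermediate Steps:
$- 290 \left(145 + n \left(-12\right)\right) = - 290 \left(145 + 6 \left(-12\right)\right) = - 290 \left(145 - 72\right) = \left(-290\right) 73 = -21170$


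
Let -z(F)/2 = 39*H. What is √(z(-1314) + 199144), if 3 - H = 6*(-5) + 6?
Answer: √197038 ≈ 443.89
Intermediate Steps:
H = 27 (H = 3 - (6*(-5) + 6) = 3 - (-30 + 6) = 3 - 1*(-24) = 3 + 24 = 27)
z(F) = -2106 (z(F) = -78*27 = -2*1053 = -2106)
√(z(-1314) + 199144) = √(-2106 + 199144) = √197038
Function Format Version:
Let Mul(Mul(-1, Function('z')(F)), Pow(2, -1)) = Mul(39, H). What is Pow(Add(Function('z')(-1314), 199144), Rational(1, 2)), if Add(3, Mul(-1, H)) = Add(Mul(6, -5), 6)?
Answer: Pow(197038, Rational(1, 2)) ≈ 443.89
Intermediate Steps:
H = 27 (H = Add(3, Mul(-1, Add(Mul(6, -5), 6))) = Add(3, Mul(-1, Add(-30, 6))) = Add(3, Mul(-1, -24)) = Add(3, 24) = 27)
Function('z')(F) = -2106 (Function('z')(F) = Mul(-2, Mul(39, 27)) = Mul(-2, 1053) = -2106)
Pow(Add(Function('z')(-1314), 199144), Rational(1, 2)) = Pow(Add(-2106, 199144), Rational(1, 2)) = Pow(197038, Rational(1, 2))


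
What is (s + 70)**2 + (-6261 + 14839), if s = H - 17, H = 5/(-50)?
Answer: 1137641/100 ≈ 11376.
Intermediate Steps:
H = -1/10 (H = 5*(-1/50) = -1/10 ≈ -0.10000)
s = -171/10 (s = -1/10 - 17 = -171/10 ≈ -17.100)
(s + 70)**2 + (-6261 + 14839) = (-171/10 + 70)**2 + (-6261 + 14839) = (529/10)**2 + 8578 = 279841/100 + 8578 = 1137641/100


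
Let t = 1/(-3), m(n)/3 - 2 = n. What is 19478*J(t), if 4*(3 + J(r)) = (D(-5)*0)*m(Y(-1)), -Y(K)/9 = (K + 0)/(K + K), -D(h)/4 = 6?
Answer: -58434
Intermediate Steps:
D(h) = -24 (D(h) = -4*6 = -24)
Y(K) = -9/2 (Y(K) = -9*(K + 0)/(K + K) = -9*K/(2*K) = -9*K*1/(2*K) = -9*½ = -9/2)
m(n) = 6 + 3*n
t = -⅓ ≈ -0.33333
J(r) = -3 (J(r) = -3 + ((-24*0)*(6 + 3*(-9/2)))/4 = -3 + (0*(6 - 27/2))/4 = -3 + (0*(-15/2))/4 = -3 + (¼)*0 = -3 + 0 = -3)
19478*J(t) = 19478*(-3) = -58434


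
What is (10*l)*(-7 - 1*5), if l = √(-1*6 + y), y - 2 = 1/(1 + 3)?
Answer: -60*I*√15 ≈ -232.38*I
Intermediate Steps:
y = 9/4 (y = 2 + 1/(1 + 3) = 2 + 1/4 = 2 + ¼ = 9/4 ≈ 2.2500)
l = I*√15/2 (l = √(-1*6 + 9/4) = √(-6 + 9/4) = √(-15/4) = I*√15/2 ≈ 1.9365*I)
(10*l)*(-7 - 1*5) = (10*(I*√15/2))*(-7 - 1*5) = (5*I*√15)*(-7 - 5) = (5*I*√15)*(-12) = -60*I*√15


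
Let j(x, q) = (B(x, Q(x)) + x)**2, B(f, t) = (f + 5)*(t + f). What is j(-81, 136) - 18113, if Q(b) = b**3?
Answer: 1631803772221168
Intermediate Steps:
B(f, t) = (5 + f)*(f + t)
j(x, q) = (x**2 + x**4 + 5*x**3 + 6*x)**2 (j(x, q) = ((x**2 + 5*x + 5*x**3 + x*x**3) + x)**2 = ((x**2 + 5*x + 5*x**3 + x**4) + x)**2 = ((x**2 + x**4 + 5*x + 5*x**3) + x)**2 = (x**2 + x**4 + 5*x**3 + 6*x)**2)
j(-81, 136) - 18113 = (-81)**2*(6 - 81 + (-81)**3 + 5*(-81)**2)**2 - 18113 = 6561*(6 - 81 - 531441 + 5*6561)**2 - 18113 = 6561*(6 - 81 - 531441 + 32805)**2 - 18113 = 6561*(-498711)**2 - 18113 = 6561*248712661521 - 18113 = 1631803772239281 - 18113 = 1631803772221168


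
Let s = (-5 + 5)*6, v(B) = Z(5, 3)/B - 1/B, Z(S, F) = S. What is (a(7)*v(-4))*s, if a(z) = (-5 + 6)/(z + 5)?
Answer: 0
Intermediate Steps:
v(B) = 4/B (v(B) = 5/B - 1/B = 4/B)
a(z) = 1/(5 + z)
s = 0 (s = 0*6 = 0)
(a(7)*v(-4))*s = ((4/(-4))/(5 + 7))*0 = ((4*(-¼))/12)*0 = ((1/12)*(-1))*0 = -1/12*0 = 0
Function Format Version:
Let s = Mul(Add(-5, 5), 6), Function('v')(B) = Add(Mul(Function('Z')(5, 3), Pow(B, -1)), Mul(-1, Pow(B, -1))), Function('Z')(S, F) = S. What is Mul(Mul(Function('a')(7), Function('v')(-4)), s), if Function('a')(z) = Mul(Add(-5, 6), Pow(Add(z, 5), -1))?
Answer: 0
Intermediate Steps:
Function('v')(B) = Mul(4, Pow(B, -1)) (Function('v')(B) = Add(Mul(5, Pow(B, -1)), Mul(-1, Pow(B, -1))) = Mul(4, Pow(B, -1)))
Function('a')(z) = Pow(Add(5, z), -1) (Function('a')(z) = Mul(1, Pow(Add(5, z), -1)) = Pow(Add(5, z), -1))
s = 0 (s = Mul(0, 6) = 0)
Mul(Mul(Function('a')(7), Function('v')(-4)), s) = Mul(Mul(Pow(Add(5, 7), -1), Mul(4, Pow(-4, -1))), 0) = Mul(Mul(Pow(12, -1), Mul(4, Rational(-1, 4))), 0) = Mul(Mul(Rational(1, 12), -1), 0) = Mul(Rational(-1, 12), 0) = 0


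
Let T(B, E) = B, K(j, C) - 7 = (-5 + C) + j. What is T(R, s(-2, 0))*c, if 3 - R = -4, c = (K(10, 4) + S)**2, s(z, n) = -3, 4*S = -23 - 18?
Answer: 3703/16 ≈ 231.44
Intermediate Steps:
S = -41/4 (S = (-23 - 18)/4 = (1/4)*(-41) = -41/4 ≈ -10.250)
K(j, C) = 2 + C + j (K(j, C) = 7 + ((-5 + C) + j) = 7 + (-5 + C + j) = 2 + C + j)
c = 529/16 (c = ((2 + 4 + 10) - 41/4)**2 = (16 - 41/4)**2 = (23/4)**2 = 529/16 ≈ 33.063)
R = 7 (R = 3 - 1*(-4) = 3 + 4 = 7)
T(R, s(-2, 0))*c = 7*(529/16) = 3703/16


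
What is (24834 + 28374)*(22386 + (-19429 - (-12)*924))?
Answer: 747306360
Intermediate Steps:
(24834 + 28374)*(22386 + (-19429 - (-12)*924)) = 53208*(22386 + (-19429 - 1*(-11088))) = 53208*(22386 + (-19429 + 11088)) = 53208*(22386 - 8341) = 53208*14045 = 747306360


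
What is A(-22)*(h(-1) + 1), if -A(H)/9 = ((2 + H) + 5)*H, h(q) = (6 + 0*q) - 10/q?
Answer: -50490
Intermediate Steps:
h(q) = 6 - 10/q (h(q) = (6 + 0) - 10/q = 6 - 10/q)
A(H) = -9*H*(7 + H) (A(H) = -9*((2 + H) + 5)*H = -9*(7 + H)*H = -9*H*(7 + H))
A(-22)*(h(-1) + 1) = (-9*(-22)*(7 - 22))*((6 - 10/(-1)) + 1) = (-9*(-22)*(-15))*((6 - 10*(-1)) + 1) = -2970*((6 + 10) + 1) = -2970*(16 + 1) = -2970*17 = -50490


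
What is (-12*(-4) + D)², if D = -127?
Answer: 6241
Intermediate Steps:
(-12*(-4) + D)² = (-12*(-4) - 127)² = (48 - 127)² = (-79)² = 6241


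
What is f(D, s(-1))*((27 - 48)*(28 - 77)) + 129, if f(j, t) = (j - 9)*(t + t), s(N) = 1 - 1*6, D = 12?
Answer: -30741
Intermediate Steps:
s(N) = -5 (s(N) = 1 - 6 = -5)
f(j, t) = 2*t*(-9 + j) (f(j, t) = (-9 + j)*(2*t) = 2*t*(-9 + j))
f(D, s(-1))*((27 - 48)*(28 - 77)) + 129 = (2*(-5)*(-9 + 12))*((27 - 48)*(28 - 77)) + 129 = (2*(-5)*3)*(-21*(-49)) + 129 = -30*1029 + 129 = -30870 + 129 = -30741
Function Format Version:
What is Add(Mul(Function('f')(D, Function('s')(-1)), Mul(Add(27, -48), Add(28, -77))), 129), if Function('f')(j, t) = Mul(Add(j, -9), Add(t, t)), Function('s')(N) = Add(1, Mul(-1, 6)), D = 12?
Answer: -30741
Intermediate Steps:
Function('s')(N) = -5 (Function('s')(N) = Add(1, -6) = -5)
Function('f')(j, t) = Mul(2, t, Add(-9, j)) (Function('f')(j, t) = Mul(Add(-9, j), Mul(2, t)) = Mul(2, t, Add(-9, j)))
Add(Mul(Function('f')(D, Function('s')(-1)), Mul(Add(27, -48), Add(28, -77))), 129) = Add(Mul(Mul(2, -5, Add(-9, 12)), Mul(Add(27, -48), Add(28, -77))), 129) = Add(Mul(Mul(2, -5, 3), Mul(-21, -49)), 129) = Add(Mul(-30, 1029), 129) = Add(-30870, 129) = -30741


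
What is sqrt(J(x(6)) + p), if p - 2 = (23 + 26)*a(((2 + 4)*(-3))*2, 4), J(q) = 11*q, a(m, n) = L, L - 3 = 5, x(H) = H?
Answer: 2*sqrt(115) ≈ 21.448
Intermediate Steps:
L = 8 (L = 3 + 5 = 8)
a(m, n) = 8
p = 394 (p = 2 + (23 + 26)*8 = 2 + 49*8 = 2 + 392 = 394)
sqrt(J(x(6)) + p) = sqrt(11*6 + 394) = sqrt(66 + 394) = sqrt(460) = 2*sqrt(115)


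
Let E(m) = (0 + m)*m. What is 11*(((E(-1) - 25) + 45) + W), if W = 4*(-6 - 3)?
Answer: -165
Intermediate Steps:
E(m) = m² (E(m) = m*m = m²)
W = -36 (W = 4*(-9) = -36)
11*(((E(-1) - 25) + 45) + W) = 11*((((-1)² - 25) + 45) - 36) = 11*(((1 - 25) + 45) - 36) = 11*((-24 + 45) - 36) = 11*(21 - 36) = 11*(-15) = -165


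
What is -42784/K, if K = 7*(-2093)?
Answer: 6112/2093 ≈ 2.9202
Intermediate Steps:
K = -14651
-42784/K = -42784/(-14651) = -42784*(-1/14651) = 6112/2093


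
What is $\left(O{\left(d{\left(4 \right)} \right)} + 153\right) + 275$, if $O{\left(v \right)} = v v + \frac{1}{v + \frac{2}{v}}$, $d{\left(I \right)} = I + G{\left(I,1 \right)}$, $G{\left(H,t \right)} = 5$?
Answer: $\frac{42256}{83} \approx 509.11$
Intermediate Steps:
$d{\left(I \right)} = 5 + I$ ($d{\left(I \right)} = I + 5 = 5 + I$)
$O{\left(v \right)} = v^{2} + \frac{1}{v + \frac{2}{v}}$
$\left(O{\left(d{\left(4 \right)} \right)} + 153\right) + 275 = \left(\frac{\left(5 + 4\right) \left(1 + \left(5 + 4\right)^{3} + 2 \left(5 + 4\right)\right)}{2 + \left(5 + 4\right)^{2}} + 153\right) + 275 = \left(\frac{9 \left(1 + 9^{3} + 2 \cdot 9\right)}{2 + 9^{2}} + 153\right) + 275 = \left(\frac{9 \left(1 + 729 + 18\right)}{2 + 81} + 153\right) + 275 = \left(9 \cdot \frac{1}{83} \cdot 748 + 153\right) + 275 = \left(\frac{6732}{83} + 153\right) + 275 = \frac{19431}{83} + 275 = \frac{42256}{83}$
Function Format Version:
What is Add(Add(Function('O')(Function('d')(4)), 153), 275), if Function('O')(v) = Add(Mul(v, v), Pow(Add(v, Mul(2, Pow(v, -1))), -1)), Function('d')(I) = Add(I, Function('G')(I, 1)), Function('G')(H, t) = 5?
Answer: Rational(42256, 83) ≈ 509.11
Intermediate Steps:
Function('d')(I) = Add(5, I) (Function('d')(I) = Add(I, 5) = Add(5, I))
Function('O')(v) = Add(Pow(v, 2), Pow(Add(v, Mul(2, Pow(v, -1))), -1))
Add(Add(Function('O')(Function('d')(4)), 153), 275) = Add(Add(Mul(Add(5, 4), Pow(Add(2, Pow(Add(5, 4), 2)), -1), Add(1, Pow(Add(5, 4), 3), Mul(2, Add(5, 4)))), 153), 275) = Add(Add(Mul(9, Pow(Add(2, Pow(9, 2)), -1), Add(1, Pow(9, 3), Mul(2, 9))), 153), 275) = Add(Add(Mul(9, Pow(Add(2, 81), -1), Add(1, 729, 18)), 153), 275) = Add(Add(Mul(9, Pow(83, -1), 748), 153), 275) = Add(Add(Mul(9, Rational(1, 83), 748), 153), 275) = Add(Add(Rational(6732, 83), 153), 275) = Add(Rational(19431, 83), 275) = Rational(42256, 83)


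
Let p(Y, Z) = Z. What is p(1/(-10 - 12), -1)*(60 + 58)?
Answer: -118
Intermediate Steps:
p(1/(-10 - 12), -1)*(60 + 58) = -(60 + 58) = -1*118 = -118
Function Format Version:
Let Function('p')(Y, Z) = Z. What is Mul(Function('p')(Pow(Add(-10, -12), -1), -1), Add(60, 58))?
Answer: -118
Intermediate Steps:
Mul(Function('p')(Pow(Add(-10, -12), -1), -1), Add(60, 58)) = Mul(-1, Add(60, 58)) = Mul(-1, 118) = -118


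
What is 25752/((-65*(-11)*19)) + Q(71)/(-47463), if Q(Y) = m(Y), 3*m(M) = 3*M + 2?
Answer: 281836981/148796505 ≈ 1.8941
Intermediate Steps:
m(M) = 2/3 + M (m(M) = (3*M + 2)/3 = (2 + 3*M)/3 = 2/3 + M)
Q(Y) = 2/3 + Y
25752/((-65*(-11)*19)) + Q(71)/(-47463) = 25752/((-65*(-11)*19)) + (2/3 + 71)/(-47463) = 25752/((-13*(-55)*19)) + (215/3)*(-1/47463) = 25752/((715*19)) - 215/142389 = 25752/13585 - 215/142389 = 281836981/148796505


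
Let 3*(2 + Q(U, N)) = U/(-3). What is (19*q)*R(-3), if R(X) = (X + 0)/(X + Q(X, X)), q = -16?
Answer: -1368/7 ≈ -195.43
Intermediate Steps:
Q(U, N) = -2 - U/9 (Q(U, N) = -2 + (U/(-3))/3 = -2 + (U*(-1/3))/3 = -2 + (-U/3)/3 = -2 - U/9)
R(X) = X/(-2 + 8*X/9) (R(X) = (X + 0)/(X + (-2 - X/9)) = X/(-2 + 8*X/9))
(19*q)*R(-3) = (19*(-16))*((9/2)*(-3)/(-9 + 4*(-3))) = -1368*(-3)/(-9 - 12) = -1368*(-3)/(-21) = -1368*(-3)*(-1)/21 = -304*9/14 = -1368/7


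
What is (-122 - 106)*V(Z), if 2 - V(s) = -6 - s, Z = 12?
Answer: -4560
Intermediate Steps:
V(s) = 8 + s (V(s) = 2 - (-6 - s) = 2 + (6 + s) = 8 + s)
(-122 - 106)*V(Z) = (-122 - 106)*(8 + 12) = -228*20 = -4560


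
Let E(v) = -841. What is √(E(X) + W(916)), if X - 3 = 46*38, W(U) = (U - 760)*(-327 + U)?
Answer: √91043 ≈ 301.73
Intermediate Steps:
W(U) = (-760 + U)*(-327 + U)
X = 1751 (X = 3 + 46*38 = 3 + 1748 = 1751)
√(E(X) + W(916)) = √(-841 + (248520 + 916² - 1087*916)) = √(-841 + (248520 + 839056 - 995692)) = √(-841 + 91884) = √91043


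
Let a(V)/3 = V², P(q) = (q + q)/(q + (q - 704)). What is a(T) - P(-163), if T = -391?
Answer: 236200982/515 ≈ 4.5864e+5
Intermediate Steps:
P(q) = 2*q/(-704 + 2*q) (P(q) = (2*q)/(q + (-704 + q)) = (2*q)/(-704 + 2*q) = 2*q/(-704 + 2*q))
a(V) = 3*V²
a(T) - P(-163) = 3*(-391)² - (-163)/(-352 - 163) = 3*152881 - (-163)/(-515) = 458643 - (-163)*(-1)/515 = 458643 - 1*163/515 = 458643 - 163/515 = 236200982/515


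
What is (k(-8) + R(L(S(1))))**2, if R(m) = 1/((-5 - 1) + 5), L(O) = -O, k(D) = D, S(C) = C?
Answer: 81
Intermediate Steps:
R(m) = -1 (R(m) = 1/(-6 + 5) = 1/(-1) = -1)
(k(-8) + R(L(S(1))))**2 = (-8 - 1)**2 = (-9)**2 = 81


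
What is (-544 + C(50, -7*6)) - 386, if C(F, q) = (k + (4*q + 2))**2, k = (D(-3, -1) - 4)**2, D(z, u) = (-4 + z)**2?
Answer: 3454951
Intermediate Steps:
k = 2025 (k = ((-4 - 3)**2 - 4)**2 = ((-7)**2 - 4)**2 = (49 - 4)**2 = 45**2 = 2025)
C(F, q) = (2027 + 4*q)**2 (C(F, q) = (2025 + (4*q + 2))**2 = (2025 + (2 + 4*q))**2 = (2027 + 4*q)**2)
(-544 + C(50, -7*6)) - 386 = (-544 + (2027 + 4*(-7*6))**2) - 386 = (-544 + (2027 + 4*(-42))**2) - 386 = (-544 + (2027 - 168)**2) - 386 = (-544 + 1859**2) - 386 = (-544 + 3455881) - 386 = 3455337 - 386 = 3454951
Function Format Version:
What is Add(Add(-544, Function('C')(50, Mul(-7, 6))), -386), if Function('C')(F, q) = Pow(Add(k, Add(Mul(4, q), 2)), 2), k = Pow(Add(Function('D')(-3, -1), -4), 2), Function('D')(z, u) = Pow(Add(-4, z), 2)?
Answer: 3454951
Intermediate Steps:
k = 2025 (k = Pow(Add(Pow(Add(-4, -3), 2), -4), 2) = Pow(Add(Pow(-7, 2), -4), 2) = Pow(Add(49, -4), 2) = Pow(45, 2) = 2025)
Function('C')(F, q) = Pow(Add(2027, Mul(4, q)), 2) (Function('C')(F, q) = Pow(Add(2025, Add(Mul(4, q), 2)), 2) = Pow(Add(2025, Add(2, Mul(4, q))), 2) = Pow(Add(2027, Mul(4, q)), 2))
Add(Add(-544, Function('C')(50, Mul(-7, 6))), -386) = Add(Add(-544, Pow(Add(2027, Mul(4, Mul(-7, 6))), 2)), -386) = Add(Add(-544, Pow(Add(2027, Mul(4, -42)), 2)), -386) = Add(Add(-544, Pow(Add(2027, -168), 2)), -386) = Add(Add(-544, Pow(1859, 2)), -386) = Add(Add(-544, 3455881), -386) = Add(3455337, -386) = 3454951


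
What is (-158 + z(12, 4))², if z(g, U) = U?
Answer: 23716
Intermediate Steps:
(-158 + z(12, 4))² = (-158 + 4)² = (-154)² = 23716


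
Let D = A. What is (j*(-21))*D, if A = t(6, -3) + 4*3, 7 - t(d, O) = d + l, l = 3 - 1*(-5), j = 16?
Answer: -1680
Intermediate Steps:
l = 8 (l = 3 + 5 = 8)
t(d, O) = -1 - d (t(d, O) = 7 - (d + 8) = 7 - (8 + d) = 7 + (-8 - d) = -1 - d)
A = 5 (A = (-1 - 1*6) + 4*3 = (-1 - 6) + 12 = -7 + 12 = 5)
D = 5
(j*(-21))*D = (16*(-21))*5 = -336*5 = -1680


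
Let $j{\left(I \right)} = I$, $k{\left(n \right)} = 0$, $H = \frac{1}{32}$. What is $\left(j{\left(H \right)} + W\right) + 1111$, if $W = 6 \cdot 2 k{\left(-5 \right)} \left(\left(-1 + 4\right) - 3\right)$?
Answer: $\frac{35553}{32} \approx 1111.0$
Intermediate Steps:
$H = \frac{1}{32} \approx 0.03125$
$W = 0$ ($W = 6 \cdot 2 \cdot 0 \left(\left(-1 + 4\right) - 3\right) = 12 \cdot 0 \left(3 - 3\right) = 0 \cdot 0 = 0$)
$\left(j{\left(H \right)} + W\right) + 1111 = \left(\frac{1}{32} + 0\right) + 1111 = \frac{1}{32} + 1111 = \frac{35553}{32}$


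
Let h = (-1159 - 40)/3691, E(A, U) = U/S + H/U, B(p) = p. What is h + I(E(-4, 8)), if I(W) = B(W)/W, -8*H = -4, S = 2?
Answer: 2492/3691 ≈ 0.67516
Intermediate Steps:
H = ½ (H = -⅛*(-4) = ½ ≈ 0.50000)
E(A, U) = U/2 + 1/(2*U)
I(W) = 1 (I(W) = W/W = 1)
h = -1199/3691 (h = -1199*1/3691 = -1199/3691 ≈ -0.32484)
h + I(E(-4, 8)) = -1199/3691 + 1 = 2492/3691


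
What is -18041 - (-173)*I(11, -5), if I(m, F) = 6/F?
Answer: -91243/5 ≈ -18249.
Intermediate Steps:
-18041 - (-173)*I(11, -5) = -18041 - (-173)*6/(-5) = -18041 - (-173)*6*(-⅕) = -18041 - (-173)*(-6)/5 = -18041 - 1*1038/5 = -18041 - 1038/5 = -91243/5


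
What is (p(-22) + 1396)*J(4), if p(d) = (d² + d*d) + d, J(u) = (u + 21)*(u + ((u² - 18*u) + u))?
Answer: -2810400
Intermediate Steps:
J(u) = (21 + u)*(u² - 16*u) (J(u) = (21 + u)*(u + (u² - 17*u)) = (21 + u)*(u² - 16*u))
p(d) = d + 2*d² (p(d) = (d² + d²) + d = 2*d² + d = d + 2*d²)
(p(-22) + 1396)*J(4) = (-22*(1 + 2*(-22)) + 1396)*(4*(-336 + 4² + 5*4)) = (-22*(1 - 44) + 1396)*(4*(-336 + 16 + 20)) = (-22*(-43) + 1396)*(4*(-300)) = (946 + 1396)*(-1200) = 2342*(-1200) = -2810400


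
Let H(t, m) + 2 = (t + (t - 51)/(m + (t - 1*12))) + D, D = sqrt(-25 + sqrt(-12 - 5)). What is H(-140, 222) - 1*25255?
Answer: -1777981/70 + sqrt(-25 + I*sqrt(17)) ≈ -25399.0 + 5.0169*I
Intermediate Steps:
D = sqrt(-25 + I*sqrt(17)) (D = sqrt(-25 + sqrt(-17)) = sqrt(-25 + I*sqrt(17)) ≈ 0.41092 + 5.0169*I)
H(t, m) = -2 + t + sqrt(-25 + I*sqrt(17)) + (-51 + t)/(-12 + m + t) (H(t, m) = -2 + ((t + (t - 51)/(m + (t - 1*12))) + sqrt(-25 + I*sqrt(17))) = -2 + ((t + (-51 + t)/(m + (t - 12))) + sqrt(-25 + I*sqrt(17))) = -2 + ((t + (-51 + t)/(m + (-12 + t))) + sqrt(-25 + I*sqrt(17))) = -2 + ((t + (-51 + t)/(-12 + m + t)) + sqrt(-25 + I*sqrt(17))) = -2 + (t + sqrt(-25 + I*sqrt(17)) + (-51 + t)/(-12 + m + t)) = -2 + t + sqrt(-25 + I*sqrt(17)) + (-51 + t)/(-12 + m + t))
H(-140, 222) - 1*25255 = (-27 + (-140)**2 - 13*(-140) - 12*sqrt(-25 + I*sqrt(17)) - 2*222 + 222*(-140) + 222*sqrt(-25 + I*sqrt(17)) - 140*sqrt(-25 + I*sqrt(17)))/(-12 + 222 - 140) - 1*25255 = (-27 + 19600 + 1820 - 12*sqrt(-25 + I*sqrt(17)) - 444 - 31080 + 222*sqrt(-25 + I*sqrt(17)) - 140*sqrt(-25 + I*sqrt(17)))/70 - 25255 = (-10131 + 70*sqrt(-25 + I*sqrt(17)))/70 - 25255 = (-10131/70 + sqrt(-25 + I*sqrt(17))) - 25255 = -1777981/70 + sqrt(-25 + I*sqrt(17))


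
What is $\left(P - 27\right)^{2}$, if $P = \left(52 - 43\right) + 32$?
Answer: $196$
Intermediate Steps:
$P = 41$ ($P = 9 + 32 = 41$)
$\left(P - 27\right)^{2} = \left(41 - 27\right)^{2} = 14^{2} = 196$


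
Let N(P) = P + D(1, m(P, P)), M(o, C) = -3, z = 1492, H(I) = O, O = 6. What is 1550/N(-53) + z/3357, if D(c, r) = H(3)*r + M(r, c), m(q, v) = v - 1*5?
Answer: -6167/1818 ≈ -3.3922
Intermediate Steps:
H(I) = 6
m(q, v) = -5 + v (m(q, v) = v - 5 = -5 + v)
D(c, r) = -3 + 6*r (D(c, r) = 6*r - 3 = -3 + 6*r)
N(P) = -33 + 7*P (N(P) = P + (-3 + 6*(-5 + P)) = P + (-3 + (-30 + 6*P)) = P + (-33 + 6*P) = -33 + 7*P)
1550/N(-53) + z/3357 = 1550/(-33 + 7*(-53)) + 1492/3357 = 1550/(-33 - 371) + 1492*(1/3357) = 1550/(-404) + 4/9 = 1550*(-1/404) + 4/9 = -775/202 + 4/9 = -6167/1818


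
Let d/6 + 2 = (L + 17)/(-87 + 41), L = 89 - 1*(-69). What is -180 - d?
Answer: -3339/23 ≈ -145.17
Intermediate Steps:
L = 158 (L = 89 + 69 = 158)
d = -801/23 (d = -12 + 6*((158 + 17)/(-87 + 41)) = -12 + 6*(175/(-46)) = -12 + 6*(175*(-1/46)) = -12 + 6*(-175/46) = -12 - 525/23 = -801/23 ≈ -34.826)
-180 - d = -180 - 1*(-801/23) = -180 + 801/23 = -3339/23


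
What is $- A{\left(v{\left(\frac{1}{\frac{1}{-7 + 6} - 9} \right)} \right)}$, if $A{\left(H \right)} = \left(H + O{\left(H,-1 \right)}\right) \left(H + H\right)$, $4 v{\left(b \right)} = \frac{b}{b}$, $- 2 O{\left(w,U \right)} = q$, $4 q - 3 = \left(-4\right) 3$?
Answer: $- \frac{11}{16} \approx -0.6875$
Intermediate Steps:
$q = - \frac{9}{4}$ ($q = \frac{3}{4} + \frac{\left(-4\right) 3}{4} = \frac{3}{4} + \frac{1}{4} \left(-12\right) = \frac{3}{4} - 3 = - \frac{9}{4} \approx -2.25$)
$O{\left(w,U \right)} = \frac{9}{8}$ ($O{\left(w,U \right)} = \left(- \frac{1}{2}\right) \left(- \frac{9}{4}\right) = \frac{9}{8}$)
$v{\left(b \right)} = \frac{1}{4}$ ($v{\left(b \right)} = \frac{b \frac{1}{b}}{4} = \frac{1}{4} \cdot 1 = \frac{1}{4}$)
$A{\left(H \right)} = 2 H \left(\frac{9}{8} + H\right)$ ($A{\left(H \right)} = \left(H + \frac{9}{8}\right) \left(H + H\right) = \left(\frac{9}{8} + H\right) 2 H = 2 H \left(\frac{9}{8} + H\right)$)
$- A{\left(v{\left(\frac{1}{\frac{1}{-7 + 6} - 9} \right)} \right)} = - \frac{9 + 8 \cdot \frac{1}{4}}{4 \cdot 4} = - \frac{9 + 2}{4 \cdot 4} = - \frac{11}{4 \cdot 4} = \left(-1\right) \frac{11}{16} = - \frac{11}{16}$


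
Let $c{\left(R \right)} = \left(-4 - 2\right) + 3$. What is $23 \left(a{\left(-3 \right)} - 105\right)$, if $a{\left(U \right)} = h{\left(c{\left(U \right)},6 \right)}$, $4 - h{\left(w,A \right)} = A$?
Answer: $-2461$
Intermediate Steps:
$c{\left(R \right)} = -3$ ($c{\left(R \right)} = -6 + 3 = -3$)
$h{\left(w,A \right)} = 4 - A$
$a{\left(U \right)} = -2$ ($a{\left(U \right)} = 4 - 6 = -2$)
$23 \left(a{\left(-3 \right)} - 105\right) = 23 \left(-2 - 105\right) = 23 \left(-107\right) = -2461$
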